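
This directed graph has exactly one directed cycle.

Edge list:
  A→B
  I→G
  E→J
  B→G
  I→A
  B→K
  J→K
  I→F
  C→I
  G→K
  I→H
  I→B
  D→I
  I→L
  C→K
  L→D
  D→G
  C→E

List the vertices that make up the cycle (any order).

DFS with gray/black marking from I:
I gray
  F gray
  F black
  G gray
    K gray
    K black
  G black
  B gray
    B→K: K black — skip
    B→G: G black — skip
  B black
  H gray
  H black
  A gray
    A→B: B black — skip
  A black
  L gray
    D gray
      D→G: G black — skip
      D→I: I is gray → back edge
Back edge closes the cycle I → L → D → I; its vertices are {D, I, L}.

D, I, L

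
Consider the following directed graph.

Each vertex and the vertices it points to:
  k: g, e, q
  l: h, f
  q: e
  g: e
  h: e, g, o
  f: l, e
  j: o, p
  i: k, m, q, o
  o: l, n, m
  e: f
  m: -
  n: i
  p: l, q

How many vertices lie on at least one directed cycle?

10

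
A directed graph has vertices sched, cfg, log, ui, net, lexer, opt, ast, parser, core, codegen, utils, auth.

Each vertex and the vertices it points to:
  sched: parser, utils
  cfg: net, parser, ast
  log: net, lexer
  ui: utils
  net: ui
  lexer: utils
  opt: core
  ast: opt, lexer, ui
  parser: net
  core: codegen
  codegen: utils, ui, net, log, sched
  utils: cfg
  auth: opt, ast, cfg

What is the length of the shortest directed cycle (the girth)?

4

For each vertex v, BFS finds the shortest path from v back to v.
The shortest such closed walk is cfg → net → ui → utils → cfg, length 4.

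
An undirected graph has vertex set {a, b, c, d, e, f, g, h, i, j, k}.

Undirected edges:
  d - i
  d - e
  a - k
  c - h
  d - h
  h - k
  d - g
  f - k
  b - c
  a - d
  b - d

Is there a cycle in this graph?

DFS, tracking each vertex's parent; an edge to a visited non-parent vertex closes a cycle.
Start from f:
visit f (parent –)
  visit k (parent f)
    visit h (parent k)
      h–k: parent, skip
      visit d (parent h)
        d–h: parent, skip
        visit e (parent d)
          e–d: parent, skip
        visit b (parent d)
          visit c (parent b)
            c–b: parent, skip
            c–h: h visited and ≠ parent → cycle
Cycle: h – d – b – c – h.

Yes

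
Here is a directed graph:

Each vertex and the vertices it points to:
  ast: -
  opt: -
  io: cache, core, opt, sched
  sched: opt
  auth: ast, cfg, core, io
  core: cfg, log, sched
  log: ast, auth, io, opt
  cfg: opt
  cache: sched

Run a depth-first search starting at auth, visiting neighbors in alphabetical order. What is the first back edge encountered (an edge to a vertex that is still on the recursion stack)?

log->auth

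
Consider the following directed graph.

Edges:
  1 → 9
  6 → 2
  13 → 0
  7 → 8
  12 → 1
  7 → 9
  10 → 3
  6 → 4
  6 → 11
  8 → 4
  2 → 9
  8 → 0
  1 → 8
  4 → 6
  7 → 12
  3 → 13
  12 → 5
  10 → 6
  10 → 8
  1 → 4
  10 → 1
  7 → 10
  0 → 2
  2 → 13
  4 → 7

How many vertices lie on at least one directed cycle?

A vertex is on a directed cycle iff it belongs to a strongly connected component of size ≥ 2 (or has a self-loop).
The vertices on cycles are {0, 1, 2, 4, 6, 7, 8, 10, 12, 13} — 10 in total.

10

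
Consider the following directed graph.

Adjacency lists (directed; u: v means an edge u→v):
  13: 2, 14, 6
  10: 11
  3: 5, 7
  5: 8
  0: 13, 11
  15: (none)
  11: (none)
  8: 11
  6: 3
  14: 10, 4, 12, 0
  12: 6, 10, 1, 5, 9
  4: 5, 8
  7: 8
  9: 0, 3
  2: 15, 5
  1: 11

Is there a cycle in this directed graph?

DFS with white/gray/black marking, starting from 14:
14 gray
  10 gray
    11 gray
    11 black
  10 black
  4 gray
    5 gray
      8 gray
        8→11: 11 black — skip
      8 black
    5 black
    4→8: 8 black — skip
  4 black
  12 gray
    6 gray
      3 gray
        3→5: 5 black — skip
        7 gray
          7→8: 8 black — skip
        7 black
      3 black
    6 black
    12→10: 10 black — skip
    1 gray
      1→11: 11 black — skip
    1 black
    12→5: 5 black — skip
    9 gray
      0 gray
        13 gray
          2 gray
            15 gray
            15 black
            2→5: 5 black — skip
          2 black
          13→14: 14 is gray → back edge
Back edge found, so a cycle exists: 14 → 12 → 9 → 0 → 13 → 14.

Yes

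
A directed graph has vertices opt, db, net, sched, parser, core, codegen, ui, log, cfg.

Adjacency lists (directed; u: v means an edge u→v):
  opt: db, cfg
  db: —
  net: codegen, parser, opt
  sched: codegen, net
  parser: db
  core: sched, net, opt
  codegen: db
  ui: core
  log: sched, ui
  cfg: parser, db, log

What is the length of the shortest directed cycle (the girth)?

5

For each vertex v, BFS finds the shortest path from v back to v.
The shortest such closed walk is log → ui → core → opt → cfg → log, length 5.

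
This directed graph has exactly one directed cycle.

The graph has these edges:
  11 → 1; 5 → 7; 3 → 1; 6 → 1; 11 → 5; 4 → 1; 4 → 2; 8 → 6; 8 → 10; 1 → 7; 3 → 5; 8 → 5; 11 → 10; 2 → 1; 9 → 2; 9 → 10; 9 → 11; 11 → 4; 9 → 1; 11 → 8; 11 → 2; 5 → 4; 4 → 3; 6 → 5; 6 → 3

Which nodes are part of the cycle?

DFS with gray/black marking from 3:
3 gray
  5 gray
    7 gray
    7 black
    4 gray
      2 gray
        1 gray
          1→7: 7 black — skip
        1 black
      2 black
      4→3: 3 is gray → back edge
Back edge closes the cycle 3 → 5 → 4 → 3; its vertices are {3, 4, 5}.

3, 4, 5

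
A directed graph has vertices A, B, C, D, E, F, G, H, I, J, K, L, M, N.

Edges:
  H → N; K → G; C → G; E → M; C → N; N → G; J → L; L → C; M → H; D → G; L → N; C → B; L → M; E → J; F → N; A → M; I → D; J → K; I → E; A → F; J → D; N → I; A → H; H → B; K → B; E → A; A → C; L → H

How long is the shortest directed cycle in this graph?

5

For each vertex v, BFS finds the shortest path from v back to v.
The shortest such closed walk is I → E → A → H → N → I, length 5.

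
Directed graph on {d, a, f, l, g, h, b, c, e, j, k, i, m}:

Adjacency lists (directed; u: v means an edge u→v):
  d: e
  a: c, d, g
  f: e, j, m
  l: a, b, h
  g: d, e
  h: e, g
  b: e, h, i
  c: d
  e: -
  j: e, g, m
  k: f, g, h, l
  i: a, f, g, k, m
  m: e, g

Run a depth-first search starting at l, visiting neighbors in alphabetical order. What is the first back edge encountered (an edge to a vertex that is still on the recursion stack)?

DFS from l (visiting neighbors in alphabetical order); mark gray on enter, black on exit:
l gray
  a gray
    c gray
      d gray
        e gray
        e black
      d black
    c black
    a→d: d black — skip
    g gray
      g→d: d black — skip
      g→e: e black — skip
    g black
  a black
  b gray
    b→e: e black — skip
    h gray
      h→e: e black — skip
      h→g: g black — skip
    h black
    i gray
      i→a: a black — skip
      f gray
        f→e: e black — skip
        j gray
          j→e: e black — skip
          j→g: g black — skip
          m gray
            m→e: e black — skip
            m→g: g black — skip
          m black
        j black
        f→m: m black — skip
      f black
      i→g: g black — skip
      k gray
        k→f: f black — skip
        k→g: g black — skip
        k→h: h black — skip
        k→l: l is gray → back edge
First back edge: k → l.

k->l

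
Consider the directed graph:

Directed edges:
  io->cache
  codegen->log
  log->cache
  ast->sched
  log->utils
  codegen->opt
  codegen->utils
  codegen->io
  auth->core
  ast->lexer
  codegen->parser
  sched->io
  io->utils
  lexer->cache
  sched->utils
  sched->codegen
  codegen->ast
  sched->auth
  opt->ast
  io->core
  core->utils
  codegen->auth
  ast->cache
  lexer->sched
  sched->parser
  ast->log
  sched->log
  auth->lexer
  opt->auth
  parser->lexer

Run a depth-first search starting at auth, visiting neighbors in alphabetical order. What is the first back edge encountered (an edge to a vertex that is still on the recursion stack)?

sched->auth

DFS from auth (visiting neighbors in alphabetical order); mark gray on enter, black on exit:
auth gray
  core gray
    utils gray
    utils black
  core black
  lexer gray
    cache gray
    cache black
    sched gray
      sched→auth: auth is gray → back edge
First back edge: sched → auth.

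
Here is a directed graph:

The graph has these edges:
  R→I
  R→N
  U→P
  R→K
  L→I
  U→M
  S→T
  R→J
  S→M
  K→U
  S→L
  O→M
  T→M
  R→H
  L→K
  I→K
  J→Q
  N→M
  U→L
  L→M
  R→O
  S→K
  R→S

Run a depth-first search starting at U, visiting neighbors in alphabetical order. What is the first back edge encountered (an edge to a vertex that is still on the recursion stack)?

K->U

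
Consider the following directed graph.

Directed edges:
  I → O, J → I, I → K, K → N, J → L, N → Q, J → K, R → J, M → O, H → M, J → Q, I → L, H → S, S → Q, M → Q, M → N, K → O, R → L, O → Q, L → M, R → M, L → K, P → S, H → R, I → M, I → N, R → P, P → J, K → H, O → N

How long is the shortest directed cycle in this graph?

4

For each vertex v, BFS finds the shortest path from v back to v.
The shortest such closed walk is R → L → K → H → R, length 4.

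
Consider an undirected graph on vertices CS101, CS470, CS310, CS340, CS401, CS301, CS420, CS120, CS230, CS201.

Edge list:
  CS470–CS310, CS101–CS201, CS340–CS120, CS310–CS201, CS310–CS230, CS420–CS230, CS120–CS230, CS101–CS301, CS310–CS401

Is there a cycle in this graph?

No

DFS, tracking each vertex's parent; an edge to a visited non-parent vertex closes a cycle.
Start from CS420:
visit CS420 (parent –)
  visit CS230 (parent CS420)
    visit CS120 (parent CS230)
      CS120–CS230: parent, skip
      visit CS340 (parent CS120)
        CS340–CS120: parent, skip
    CS230–CS420: parent, skip
    visit CS310 (parent CS230)
      CS310–CS230: parent, skip
      visit CS470 (parent CS310)
        CS470–CS310: parent, skip
      visit CS401 (parent CS310)
        CS401–CS310: parent, skip
      visit CS201 (parent CS310)
        visit CS101 (parent CS201)
          visit CS301 (parent CS101)
            CS301–CS101: parent, skip
          CS101–CS201: parent, skip
        CS201–CS310: parent, skip
No non-parent visited neighbor found — the graph is a forest.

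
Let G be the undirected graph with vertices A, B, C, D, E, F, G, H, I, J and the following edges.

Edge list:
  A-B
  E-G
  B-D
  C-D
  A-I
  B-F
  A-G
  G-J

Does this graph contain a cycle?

No

DFS, tracking each vertex's parent; an edge to a visited non-parent vertex closes a cycle.
Start from J:
visit J (parent –)
  visit G (parent J)
    G–J: parent, skip
    visit A (parent G)
      visit I (parent A)
        I–A: parent, skip
      visit B (parent A)
        visit D (parent B)
          D–B: parent, skip
          visit C (parent D)
            C–D: parent, skip
        visit F (parent B)
          F–B: parent, skip
        B–A: parent, skip
      A–G: parent, skip
    visit E (parent G)
      E–G: parent, skip
visit H (parent –)
No non-parent visited neighbor found — the graph is a forest.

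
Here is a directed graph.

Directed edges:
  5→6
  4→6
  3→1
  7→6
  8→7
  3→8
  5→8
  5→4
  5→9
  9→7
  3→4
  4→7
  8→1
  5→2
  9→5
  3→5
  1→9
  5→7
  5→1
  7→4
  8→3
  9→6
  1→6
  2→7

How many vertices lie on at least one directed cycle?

7

A vertex is on a directed cycle iff it belongs to a strongly connected component of size ≥ 2 (or has a self-loop).
The vertices on cycles are {1, 3, 4, 5, 7, 8, 9} — 7 in total.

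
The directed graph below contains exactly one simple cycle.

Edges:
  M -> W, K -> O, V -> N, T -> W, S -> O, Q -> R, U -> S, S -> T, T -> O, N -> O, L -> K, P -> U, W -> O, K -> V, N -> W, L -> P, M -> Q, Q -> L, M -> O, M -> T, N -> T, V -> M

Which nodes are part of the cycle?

DFS with gray/black marking from L:
L gray
  K gray
    V gray
      M gray
        Q gray
          R gray
          R black
          Q→L: L is gray → back edge
Back edge closes the cycle L → K → V → M → Q → L; its vertices are {K, L, M, Q, V}.

K, L, M, Q, V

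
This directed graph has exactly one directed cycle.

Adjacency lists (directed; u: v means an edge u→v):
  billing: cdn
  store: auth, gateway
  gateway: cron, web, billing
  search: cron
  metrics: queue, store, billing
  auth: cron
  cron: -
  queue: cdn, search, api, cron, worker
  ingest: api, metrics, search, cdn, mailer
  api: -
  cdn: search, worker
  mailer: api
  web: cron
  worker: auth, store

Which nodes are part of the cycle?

DFS with gray/black marking from cdn:
cdn gray
  search gray
    cron gray
    cron black
  search black
  worker gray
    auth gray
      auth→cron: cron black — skip
    auth black
    store gray
      store→auth: auth black — skip
      gateway gray
        gateway→cron: cron black — skip
        web gray
          web→cron: cron black — skip
        web black
        billing gray
          billing→cdn: cdn is gray → back edge
Back edge closes the cycle cdn → worker → store → gateway → billing → cdn; its vertices are {cdn, store, worker, billing, gateway}.

cdn, store, worker, billing, gateway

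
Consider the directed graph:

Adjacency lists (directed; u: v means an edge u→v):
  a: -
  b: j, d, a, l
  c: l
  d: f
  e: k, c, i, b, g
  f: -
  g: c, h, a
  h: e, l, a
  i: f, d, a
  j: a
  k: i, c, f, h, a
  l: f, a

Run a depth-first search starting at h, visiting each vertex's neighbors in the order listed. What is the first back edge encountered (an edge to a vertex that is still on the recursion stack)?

k→h

DFS from h (visiting each vertex's neighbors in the order listed); mark gray on enter, black on exit:
h gray
  e gray
    k gray
      i gray
        f gray
        f black
        d gray
          d→f: f black — skip
        d black
        a gray
        a black
      i black
      c gray
        l gray
          l→f: f black — skip
          l→a: a black — skip
        l black
      c black
      k→f: f black — skip
      k→h: h is gray → back edge
First back edge: k → h.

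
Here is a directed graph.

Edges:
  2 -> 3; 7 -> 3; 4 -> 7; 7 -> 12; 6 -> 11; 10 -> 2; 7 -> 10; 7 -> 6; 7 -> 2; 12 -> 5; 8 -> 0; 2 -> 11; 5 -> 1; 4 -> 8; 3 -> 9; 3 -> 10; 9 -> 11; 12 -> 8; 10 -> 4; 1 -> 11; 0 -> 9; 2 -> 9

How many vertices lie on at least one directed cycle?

A vertex is on a directed cycle iff it belongs to a strongly connected component of size ≥ 2 (or has a self-loop).
The vertices on cycles are {2, 3, 4, 7, 10} — 5 in total.

5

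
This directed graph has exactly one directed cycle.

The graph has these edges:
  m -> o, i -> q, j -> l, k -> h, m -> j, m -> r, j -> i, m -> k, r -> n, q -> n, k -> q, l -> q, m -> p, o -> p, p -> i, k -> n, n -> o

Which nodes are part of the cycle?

i, n, o, p, q

DFS with gray/black marking from p:
p gray
  i gray
    q gray
      n gray
        o gray
          o→p: p is gray → back edge
Back edge closes the cycle p → i → q → n → o → p; its vertices are {i, n, o, p, q}.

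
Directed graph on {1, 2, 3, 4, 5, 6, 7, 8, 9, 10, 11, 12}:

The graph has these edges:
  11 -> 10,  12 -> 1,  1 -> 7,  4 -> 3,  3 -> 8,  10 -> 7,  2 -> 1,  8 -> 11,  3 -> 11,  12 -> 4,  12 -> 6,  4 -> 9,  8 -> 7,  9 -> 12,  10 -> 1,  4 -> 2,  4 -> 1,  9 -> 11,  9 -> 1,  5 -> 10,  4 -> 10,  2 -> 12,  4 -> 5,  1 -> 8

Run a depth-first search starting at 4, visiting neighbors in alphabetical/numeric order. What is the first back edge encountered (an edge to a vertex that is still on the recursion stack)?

DFS from 4 (visiting neighbors in alphabetical/numeric order); mark gray on enter, black on exit:
4 gray
  1 gray
    7 gray
    7 black
    8 gray
      8→7: 7 black — skip
      11 gray
        10 gray
          10→1: 1 is gray → back edge
First back edge: 10 → 1.

10→1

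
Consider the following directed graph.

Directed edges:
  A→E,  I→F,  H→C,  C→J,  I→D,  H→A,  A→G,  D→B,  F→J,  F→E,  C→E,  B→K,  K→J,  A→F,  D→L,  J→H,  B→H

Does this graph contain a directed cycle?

Yes

DFS with white/gray/black marking, starting from G:
G gray
G black
A gray
  F gray
    J gray
      H gray
        H→A: A is gray → back edge
Back edge found, so a cycle exists: A → F → J → H → A.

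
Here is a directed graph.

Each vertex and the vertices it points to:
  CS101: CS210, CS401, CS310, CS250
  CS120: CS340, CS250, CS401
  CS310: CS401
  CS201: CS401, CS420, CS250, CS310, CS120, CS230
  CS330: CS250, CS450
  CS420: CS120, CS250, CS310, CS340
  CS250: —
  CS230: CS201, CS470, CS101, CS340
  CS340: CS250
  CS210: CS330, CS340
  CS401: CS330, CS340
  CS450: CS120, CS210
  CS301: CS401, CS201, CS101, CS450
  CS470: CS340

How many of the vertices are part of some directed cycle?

7

A vertex is on a directed cycle iff it belongs to a strongly connected component of size ≥ 2 (or has a self-loop).
The vertices on cycles are {CS120, CS201, CS210, CS230, CS330, CS401, CS450} — 7 in total.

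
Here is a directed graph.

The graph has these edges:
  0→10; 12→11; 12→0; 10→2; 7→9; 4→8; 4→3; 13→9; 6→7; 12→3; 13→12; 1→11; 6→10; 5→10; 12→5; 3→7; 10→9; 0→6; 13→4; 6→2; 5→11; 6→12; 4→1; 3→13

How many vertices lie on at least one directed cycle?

6

A vertex is on a directed cycle iff it belongs to a strongly connected component of size ≥ 2 (or has a self-loop).
The vertices on cycles are {0, 3, 4, 6, 12, 13} — 6 in total.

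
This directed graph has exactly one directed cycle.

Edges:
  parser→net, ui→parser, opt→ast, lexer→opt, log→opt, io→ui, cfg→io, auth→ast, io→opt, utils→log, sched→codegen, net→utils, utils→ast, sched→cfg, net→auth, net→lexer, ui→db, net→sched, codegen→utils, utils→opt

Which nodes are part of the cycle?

DFS with gray/black marking from net:
net gray
  lexer gray
    opt gray
      ast gray
      ast black
    opt black
  lexer black
  utils gray
    utils→ast: ast black — skip
    utils→opt: opt black — skip
    log gray
      log→opt: opt black — skip
    log black
  utils black
  auth gray
    auth→ast: ast black — skip
  auth black
  sched gray
    cfg gray
      io gray
        ui gray
          parser gray
            parser→net: net is gray → back edge
Back edge closes the cycle net → sched → cfg → io → ui → parser → net; its vertices are {io, ui, cfg, net, sched, parser}.

io, ui, cfg, net, sched, parser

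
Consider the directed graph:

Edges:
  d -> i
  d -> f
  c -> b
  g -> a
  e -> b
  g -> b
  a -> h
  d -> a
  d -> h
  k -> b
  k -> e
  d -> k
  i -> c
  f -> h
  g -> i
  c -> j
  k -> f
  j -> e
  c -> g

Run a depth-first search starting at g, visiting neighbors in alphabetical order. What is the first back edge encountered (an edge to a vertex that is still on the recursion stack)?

DFS from g (visiting neighbors in alphabetical order); mark gray on enter, black on exit:
g gray
  a gray
    h gray
    h black
  a black
  b gray
  b black
  i gray
    c gray
      c→b: b black — skip
      c→g: g is gray → back edge
First back edge: c → g.

c->g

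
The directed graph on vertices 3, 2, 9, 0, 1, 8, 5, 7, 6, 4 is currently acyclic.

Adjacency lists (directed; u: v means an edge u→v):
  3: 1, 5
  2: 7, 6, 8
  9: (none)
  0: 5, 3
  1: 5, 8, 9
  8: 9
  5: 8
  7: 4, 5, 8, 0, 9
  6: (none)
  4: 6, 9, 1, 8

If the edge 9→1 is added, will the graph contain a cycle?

Adding 9→1 creates a cycle iff 1 can already reach 9.
Path from 1: 1 → 9.
So 1 → … → 9 → 1 is a cycle.

Yes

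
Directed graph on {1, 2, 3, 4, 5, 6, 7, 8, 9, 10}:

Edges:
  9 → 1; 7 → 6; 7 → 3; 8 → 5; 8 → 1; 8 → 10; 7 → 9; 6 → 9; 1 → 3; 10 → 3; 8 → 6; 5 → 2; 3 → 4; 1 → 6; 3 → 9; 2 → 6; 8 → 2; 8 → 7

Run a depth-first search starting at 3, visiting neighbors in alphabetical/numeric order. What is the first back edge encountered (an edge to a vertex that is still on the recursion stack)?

1→3

DFS from 3 (visiting neighbors in alphabetical/numeric order); mark gray on enter, black on exit:
3 gray
  4 gray
  4 black
  9 gray
    1 gray
      1→3: 3 is gray → back edge
First back edge: 1 → 3.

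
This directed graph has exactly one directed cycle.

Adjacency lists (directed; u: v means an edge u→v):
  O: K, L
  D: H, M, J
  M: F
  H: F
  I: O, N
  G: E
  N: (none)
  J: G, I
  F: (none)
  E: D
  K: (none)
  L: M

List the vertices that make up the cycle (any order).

D, E, G, J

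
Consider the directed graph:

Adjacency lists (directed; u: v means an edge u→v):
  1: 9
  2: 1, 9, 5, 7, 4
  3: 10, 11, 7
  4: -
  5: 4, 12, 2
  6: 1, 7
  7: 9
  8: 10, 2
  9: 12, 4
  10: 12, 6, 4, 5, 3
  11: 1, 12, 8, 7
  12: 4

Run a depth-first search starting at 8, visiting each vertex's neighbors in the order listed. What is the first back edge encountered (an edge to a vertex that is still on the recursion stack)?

2->5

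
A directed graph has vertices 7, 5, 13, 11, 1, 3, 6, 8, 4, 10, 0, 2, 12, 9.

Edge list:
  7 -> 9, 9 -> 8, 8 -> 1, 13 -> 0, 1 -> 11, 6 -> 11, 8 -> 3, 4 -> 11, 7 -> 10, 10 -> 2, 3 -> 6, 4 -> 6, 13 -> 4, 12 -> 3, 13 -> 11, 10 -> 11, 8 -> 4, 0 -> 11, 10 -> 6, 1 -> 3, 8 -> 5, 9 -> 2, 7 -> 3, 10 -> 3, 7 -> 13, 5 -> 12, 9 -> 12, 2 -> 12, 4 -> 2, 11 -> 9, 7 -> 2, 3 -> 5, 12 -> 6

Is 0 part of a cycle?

No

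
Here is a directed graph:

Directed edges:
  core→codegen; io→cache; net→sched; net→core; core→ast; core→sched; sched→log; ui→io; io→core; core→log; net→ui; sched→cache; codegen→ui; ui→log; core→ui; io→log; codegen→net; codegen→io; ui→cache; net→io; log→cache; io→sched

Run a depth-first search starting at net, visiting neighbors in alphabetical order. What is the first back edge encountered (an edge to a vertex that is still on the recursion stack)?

DFS from net (visiting neighbors in alphabetical order); mark gray on enter, black on exit:
net gray
  core gray
    ast gray
    ast black
    codegen gray
      io gray
        cache gray
        cache black
        io→core: core is gray → back edge
First back edge: io → core.

io→core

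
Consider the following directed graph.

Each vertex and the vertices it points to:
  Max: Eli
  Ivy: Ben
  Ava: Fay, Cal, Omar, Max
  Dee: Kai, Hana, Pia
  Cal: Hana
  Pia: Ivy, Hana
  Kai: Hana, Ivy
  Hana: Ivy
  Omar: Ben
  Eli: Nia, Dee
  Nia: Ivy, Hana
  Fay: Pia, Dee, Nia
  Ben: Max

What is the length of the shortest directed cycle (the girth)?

For each vertex v, BFS finds the shortest path from v back to v.
The shortest such closed walk is Max → Eli → Nia → Ivy → Ben → Max, length 5.

5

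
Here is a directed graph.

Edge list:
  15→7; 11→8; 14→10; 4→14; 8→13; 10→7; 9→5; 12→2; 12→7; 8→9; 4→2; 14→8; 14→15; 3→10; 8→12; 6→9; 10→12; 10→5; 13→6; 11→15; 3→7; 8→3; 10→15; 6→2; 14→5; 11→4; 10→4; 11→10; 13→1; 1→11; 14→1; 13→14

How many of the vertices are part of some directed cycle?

A vertex is on a directed cycle iff it belongs to a strongly connected component of size ≥ 2 (or has a self-loop).
The vertices on cycles are {1, 3, 4, 8, 10, 11, 13, 14} — 8 in total.

8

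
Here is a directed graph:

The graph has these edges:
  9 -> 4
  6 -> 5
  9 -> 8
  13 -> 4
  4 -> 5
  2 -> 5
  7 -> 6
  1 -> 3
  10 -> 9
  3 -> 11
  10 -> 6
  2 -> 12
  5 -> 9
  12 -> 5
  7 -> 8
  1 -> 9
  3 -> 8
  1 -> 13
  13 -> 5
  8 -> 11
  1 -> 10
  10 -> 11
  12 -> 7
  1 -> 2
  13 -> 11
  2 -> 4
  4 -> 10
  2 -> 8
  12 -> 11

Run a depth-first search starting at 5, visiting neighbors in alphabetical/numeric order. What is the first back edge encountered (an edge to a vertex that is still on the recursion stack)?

4→5

DFS from 5 (visiting neighbors in alphabetical/numeric order); mark gray on enter, black on exit:
5 gray
  9 gray
    4 gray
      4→5: 5 is gray → back edge
First back edge: 4 → 5.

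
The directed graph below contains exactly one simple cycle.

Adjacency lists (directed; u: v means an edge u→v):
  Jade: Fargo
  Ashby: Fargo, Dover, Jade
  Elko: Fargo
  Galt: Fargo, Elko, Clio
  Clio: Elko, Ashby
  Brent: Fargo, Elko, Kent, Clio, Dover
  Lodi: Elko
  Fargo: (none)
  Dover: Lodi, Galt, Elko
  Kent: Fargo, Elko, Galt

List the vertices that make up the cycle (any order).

DFS with gray/black marking from Clio:
Clio gray
  Elko gray
    Fargo gray
    Fargo black
  Elko black
  Ashby gray
    Ashby→Fargo: Fargo black — skip
    Dover gray
      Lodi gray
        Lodi→Elko: Elko black — skip
      Lodi black
      Galt gray
        Galt→Fargo: Fargo black — skip
        Galt→Elko: Elko black — skip
        Galt→Clio: Clio is gray → back edge
Back edge closes the cycle Clio → Ashby → Dover → Galt → Clio; its vertices are {Clio, Galt, Ashby, Dover}.

Clio, Galt, Ashby, Dover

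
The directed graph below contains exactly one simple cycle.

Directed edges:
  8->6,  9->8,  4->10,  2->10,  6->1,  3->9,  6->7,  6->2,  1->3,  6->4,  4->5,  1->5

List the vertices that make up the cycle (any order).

1, 3, 6, 8, 9

DFS with gray/black marking from 8:
8 gray
  6 gray
    2 gray
      10 gray
      10 black
    2 black
    7 gray
    7 black
    1 gray
      3 gray
        9 gray
          9→8: 8 is gray → back edge
Back edge closes the cycle 8 → 6 → 1 → 3 → 9 → 8; its vertices are {1, 3, 6, 8, 9}.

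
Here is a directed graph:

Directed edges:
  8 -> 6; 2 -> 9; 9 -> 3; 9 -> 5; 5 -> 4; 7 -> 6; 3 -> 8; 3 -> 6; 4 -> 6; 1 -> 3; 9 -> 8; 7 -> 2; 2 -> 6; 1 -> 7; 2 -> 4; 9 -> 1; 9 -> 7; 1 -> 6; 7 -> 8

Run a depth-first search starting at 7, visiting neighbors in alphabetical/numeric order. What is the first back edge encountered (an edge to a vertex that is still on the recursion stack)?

1->7

DFS from 7 (visiting neighbors in alphabetical/numeric order); mark gray on enter, black on exit:
7 gray
  2 gray
    4 gray
      6 gray
      6 black
    4 black
    2→6: 6 black — skip
    9 gray
      1 gray
        3 gray
          3→6: 6 black — skip
          8 gray
            8→6: 6 black — skip
          8 black
        3 black
        1→6: 6 black — skip
        1→7: 7 is gray → back edge
First back edge: 1 → 7.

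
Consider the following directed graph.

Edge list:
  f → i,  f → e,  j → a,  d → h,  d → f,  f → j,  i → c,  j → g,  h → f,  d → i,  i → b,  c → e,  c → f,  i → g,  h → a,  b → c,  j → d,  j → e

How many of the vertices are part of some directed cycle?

7

A vertex is on a directed cycle iff it belongs to a strongly connected component of size ≥ 2 (or has a self-loop).
The vertices on cycles are {b, c, d, f, h, i, j} — 7 in total.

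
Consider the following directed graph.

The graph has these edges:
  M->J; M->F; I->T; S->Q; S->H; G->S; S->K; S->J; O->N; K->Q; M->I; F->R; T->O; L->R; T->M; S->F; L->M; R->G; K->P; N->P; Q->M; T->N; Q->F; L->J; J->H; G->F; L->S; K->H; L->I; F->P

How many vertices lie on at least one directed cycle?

9

A vertex is on a directed cycle iff it belongs to a strongly connected component of size ≥ 2 (or has a self-loop).
The vertices on cycles are {F, G, I, K, M, Q, R, S, T} — 9 in total.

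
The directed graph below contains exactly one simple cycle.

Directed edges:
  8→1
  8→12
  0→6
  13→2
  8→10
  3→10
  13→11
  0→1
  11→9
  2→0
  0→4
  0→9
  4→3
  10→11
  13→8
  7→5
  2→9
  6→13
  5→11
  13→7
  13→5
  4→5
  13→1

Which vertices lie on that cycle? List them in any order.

DFS with gray/black marking from 13:
13 gray
  1 gray
  1 black
  8 gray
    8→1: 1 black — skip
    12 gray
    12 black
    10 gray
      11 gray
        9 gray
        9 black
      11 black
    10 black
  8 black
  2 gray
    0 gray
      6 gray
        6→13: 13 is gray → back edge
Back edge closes the cycle 13 → 2 → 0 → 6 → 13; its vertices are {0, 2, 6, 13}.

0, 2, 6, 13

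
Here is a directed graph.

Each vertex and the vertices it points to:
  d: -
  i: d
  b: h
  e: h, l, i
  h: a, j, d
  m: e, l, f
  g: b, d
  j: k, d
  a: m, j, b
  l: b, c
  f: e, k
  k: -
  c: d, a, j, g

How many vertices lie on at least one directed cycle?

A vertex is on a directed cycle iff it belongs to a strongly connected component of size ≥ 2 (or has a self-loop).
The vertices on cycles are {a, b, c, e, f, g, h, l, m} — 9 in total.

9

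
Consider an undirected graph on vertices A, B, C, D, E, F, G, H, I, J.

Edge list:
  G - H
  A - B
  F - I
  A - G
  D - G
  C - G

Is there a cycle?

DFS, tracking each vertex's parent; an edge to a visited non-parent vertex closes a cycle.
Start from F:
visit F (parent –)
  visit I (parent F)
    I–F: parent, skip
visit A (parent –)
  visit G (parent A)
    visit D (parent G)
      D–G: parent, skip
    G–A: parent, skip
    visit H (parent G)
      H–G: parent, skip
    visit C (parent G)
      C–G: parent, skip
  visit B (parent A)
    B–A: parent, skip
visit E (parent –)
visit J (parent –)
No non-parent visited neighbor found — the graph is a forest.

No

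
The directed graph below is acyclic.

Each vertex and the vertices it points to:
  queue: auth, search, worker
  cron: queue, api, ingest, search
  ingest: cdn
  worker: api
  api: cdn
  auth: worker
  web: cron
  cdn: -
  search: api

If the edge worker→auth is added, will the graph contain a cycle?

Yes

Adding worker→auth creates a cycle iff auth can already reach worker.
Path from auth: auth → worker.
So auth → … → worker → auth is a cycle.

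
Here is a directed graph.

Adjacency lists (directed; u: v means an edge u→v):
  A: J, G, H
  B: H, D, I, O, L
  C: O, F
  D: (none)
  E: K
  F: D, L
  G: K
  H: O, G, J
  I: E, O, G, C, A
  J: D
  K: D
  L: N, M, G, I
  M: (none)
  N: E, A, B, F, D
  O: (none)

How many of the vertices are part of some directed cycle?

A vertex is on a directed cycle iff it belongs to a strongly connected component of size ≥ 2 (or has a self-loop).
The vertices on cycles are {B, C, F, I, L, N} — 6 in total.

6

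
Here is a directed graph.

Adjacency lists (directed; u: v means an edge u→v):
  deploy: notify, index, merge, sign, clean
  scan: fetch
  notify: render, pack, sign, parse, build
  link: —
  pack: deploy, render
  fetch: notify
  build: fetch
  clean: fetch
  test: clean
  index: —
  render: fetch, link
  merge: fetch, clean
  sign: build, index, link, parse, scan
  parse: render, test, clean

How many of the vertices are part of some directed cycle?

A vertex is on a directed cycle iff it belongs to a strongly connected component of size ≥ 2 (or has a self-loop).
The vertices on cycles are {pack, scan, sign, test, build, clean, fetch, merge, parse, deploy, notify, render} — 12 in total.

12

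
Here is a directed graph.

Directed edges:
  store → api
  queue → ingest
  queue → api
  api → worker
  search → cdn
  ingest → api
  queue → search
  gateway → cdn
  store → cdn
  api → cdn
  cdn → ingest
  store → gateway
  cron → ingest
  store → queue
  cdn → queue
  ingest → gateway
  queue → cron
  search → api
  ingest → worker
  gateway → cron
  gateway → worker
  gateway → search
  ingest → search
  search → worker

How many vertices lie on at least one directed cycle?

7

A vertex is on a directed cycle iff it belongs to a strongly connected component of size ≥ 2 (or has a self-loop).
The vertices on cycles are {api, cdn, cron, queue, ingest, search, gateway} — 7 in total.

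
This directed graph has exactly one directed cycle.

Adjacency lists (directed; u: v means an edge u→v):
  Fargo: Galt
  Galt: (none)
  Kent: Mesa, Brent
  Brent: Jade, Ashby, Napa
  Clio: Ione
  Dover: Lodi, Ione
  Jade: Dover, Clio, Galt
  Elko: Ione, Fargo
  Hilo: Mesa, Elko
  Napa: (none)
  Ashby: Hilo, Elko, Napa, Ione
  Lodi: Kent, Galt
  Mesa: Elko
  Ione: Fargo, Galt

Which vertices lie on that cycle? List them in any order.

Jade, Kent, Lodi, Brent, Dover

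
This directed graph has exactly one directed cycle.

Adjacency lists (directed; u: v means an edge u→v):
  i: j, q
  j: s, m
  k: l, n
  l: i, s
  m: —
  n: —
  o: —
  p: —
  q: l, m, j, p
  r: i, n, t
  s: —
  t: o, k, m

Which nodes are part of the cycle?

i, l, q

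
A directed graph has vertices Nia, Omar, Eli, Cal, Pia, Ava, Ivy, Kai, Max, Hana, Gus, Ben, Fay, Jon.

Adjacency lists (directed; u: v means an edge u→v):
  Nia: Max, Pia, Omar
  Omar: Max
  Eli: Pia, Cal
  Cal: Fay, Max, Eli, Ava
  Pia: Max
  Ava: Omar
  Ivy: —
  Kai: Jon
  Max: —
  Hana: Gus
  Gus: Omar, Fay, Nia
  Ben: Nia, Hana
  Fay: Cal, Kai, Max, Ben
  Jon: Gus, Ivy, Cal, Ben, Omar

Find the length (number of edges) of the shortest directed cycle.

For each vertex v, BFS finds the shortest path from v back to v.
The shortest such closed walk is Cal → Fay → Cal, length 2.

2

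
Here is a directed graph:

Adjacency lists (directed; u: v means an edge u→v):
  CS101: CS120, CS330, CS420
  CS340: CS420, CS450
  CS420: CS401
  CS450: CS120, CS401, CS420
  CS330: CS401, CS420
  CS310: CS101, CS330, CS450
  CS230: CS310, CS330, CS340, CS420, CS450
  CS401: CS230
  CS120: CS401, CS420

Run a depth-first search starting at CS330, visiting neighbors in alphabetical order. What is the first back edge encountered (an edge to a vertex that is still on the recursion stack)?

CS120→CS401

DFS from CS330 (visiting neighbors in alphabetical order); mark gray on enter, black on exit:
CS330 gray
  CS401 gray
    CS230 gray
      CS310 gray
        CS101 gray
          CS120 gray
            CS120→CS401: CS401 is gray → back edge
First back edge: CS120 → CS401.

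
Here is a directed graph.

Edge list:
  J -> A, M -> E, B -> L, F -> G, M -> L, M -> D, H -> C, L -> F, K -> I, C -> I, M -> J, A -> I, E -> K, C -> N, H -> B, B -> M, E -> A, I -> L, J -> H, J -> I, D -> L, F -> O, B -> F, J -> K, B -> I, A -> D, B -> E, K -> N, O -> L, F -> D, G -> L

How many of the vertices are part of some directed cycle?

9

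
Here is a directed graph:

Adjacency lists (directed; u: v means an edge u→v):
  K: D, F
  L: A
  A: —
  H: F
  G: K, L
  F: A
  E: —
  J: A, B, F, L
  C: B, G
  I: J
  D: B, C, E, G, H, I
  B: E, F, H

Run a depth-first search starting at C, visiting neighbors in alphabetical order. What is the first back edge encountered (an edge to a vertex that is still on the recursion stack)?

DFS from C (visiting neighbors in alphabetical order); mark gray on enter, black on exit:
C gray
  B gray
    E gray
    E black
    F gray
      A gray
      A black
    F black
    H gray
      H→F: F black — skip
    H black
  B black
  G gray
    K gray
      D gray
        D→B: B black — skip
        D→C: C is gray → back edge
First back edge: D → C.

D→C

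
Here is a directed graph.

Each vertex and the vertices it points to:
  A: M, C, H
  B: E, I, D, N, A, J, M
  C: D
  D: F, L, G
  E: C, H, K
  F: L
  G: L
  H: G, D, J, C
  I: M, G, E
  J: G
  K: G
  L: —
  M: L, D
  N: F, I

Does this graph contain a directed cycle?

No

DFS with white/gray/black marking, starting from L:
L gray
L black
A gray
  M gray
    M→L: L black — skip
    D gray
      F gray
        F→L: L black — skip
      F black
      D→L: L black — skip
      G gray
        G→L: L black — skip
      G black
    D black
  M black
  C gray
    C→D: D black — skip
  C black
  H gray
    H→G: G black — skip
    H→D: D black — skip
    J gray
      J→G: G black — skip
    J black
    H→C: C black — skip
  H black
A black
B gray
  E gray
    E→C: C black — skip
    E→H: H black — skip
    K gray
      K→G: G black — skip
    K black
  E black
  I gray
    I→M: M black — skip
    I→G: G black — skip
    I→E: E black — skip
  I black
  B→D: D black — skip
  N gray
    N→F: F black — skip
    N→I: I black — skip
  N black
  B→A: A black — skip
  B→J: J black — skip
  B→M: M black — skip
B black
Every edge goes to a white or black vertex — no back edge, so the graph is acyclic.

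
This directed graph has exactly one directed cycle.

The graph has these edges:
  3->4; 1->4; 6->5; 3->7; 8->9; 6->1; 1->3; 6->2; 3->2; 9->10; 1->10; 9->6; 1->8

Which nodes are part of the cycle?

1, 6, 8, 9

DFS with gray/black marking from 6:
6 gray
  1 gray
    8 gray
      9 gray
        9→6: 6 is gray → back edge
Back edge closes the cycle 6 → 1 → 8 → 9 → 6; its vertices are {1, 6, 8, 9}.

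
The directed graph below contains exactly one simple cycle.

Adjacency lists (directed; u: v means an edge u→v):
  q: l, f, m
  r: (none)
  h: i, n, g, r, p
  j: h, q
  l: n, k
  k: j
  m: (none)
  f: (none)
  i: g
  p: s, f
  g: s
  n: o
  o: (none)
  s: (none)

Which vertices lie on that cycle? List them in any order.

j, k, l, q

DFS with gray/black marking from j:
j gray
  h gray
    i gray
      g gray
        s gray
        s black
      g black
    i black
    n gray
      o gray
      o black
    n black
    h→g: g black — skip
    r gray
    r black
    p gray
      p→s: s black — skip
      f gray
      f black
    p black
  h black
  q gray
    l gray
      l→n: n black — skip
      k gray
        k→j: j is gray → back edge
Back edge closes the cycle j → q → l → k → j; its vertices are {j, k, l, q}.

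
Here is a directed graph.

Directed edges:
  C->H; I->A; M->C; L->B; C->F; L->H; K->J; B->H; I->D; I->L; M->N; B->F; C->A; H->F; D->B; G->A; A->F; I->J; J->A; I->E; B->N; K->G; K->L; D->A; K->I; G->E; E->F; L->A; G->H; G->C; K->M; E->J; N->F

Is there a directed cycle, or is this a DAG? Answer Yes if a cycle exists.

No

DFS with white/gray/black marking, starting from L:
L gray
  B gray
    H gray
      F gray
      F black
    H black
    N gray
      N→F: F black — skip
    N black
    B→F: F black — skip
  B black
  A gray
    A→F: F black — skip
  A black
  L→H: H black — skip
L black
C gray
  C→H: H black — skip
  C→F: F black — skip
  C→A: A black — skip
C black
D gray
  D→A: A black — skip
  D→B: B black — skip
D black
E gray
  J gray
    J→A: A black — skip
  J black
  E→F: F black — skip
E black
G gray
  G→C: C black — skip
  G→A: A black — skip
  G→E: E black — skip
  G→H: H black — skip
G black
I gray
  I→J: J black — skip
  I→E: E black — skip
  I→A: A black — skip
  I→D: D black — skip
  I→L: L black — skip
I black
K gray
  K→L: L black — skip
  K→J: J black — skip
  M gray
    M→N: N black — skip
    M→C: C black — skip
  M black
  K→G: G black — skip
  K→I: I black — skip
K black
Every edge goes to a white or black vertex — no back edge, so the graph is acyclic.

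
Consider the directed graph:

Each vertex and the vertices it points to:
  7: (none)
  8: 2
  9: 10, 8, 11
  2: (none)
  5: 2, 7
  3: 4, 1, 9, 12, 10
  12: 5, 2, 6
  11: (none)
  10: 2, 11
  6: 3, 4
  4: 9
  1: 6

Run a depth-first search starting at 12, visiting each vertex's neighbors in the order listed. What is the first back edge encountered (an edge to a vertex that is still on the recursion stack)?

1->6

DFS from 12 (visiting each vertex's neighbors in the order listed); mark gray on enter, black on exit:
12 gray
  5 gray
    2 gray
    2 black
    7 gray
    7 black
  5 black
  12→2: 2 black — skip
  6 gray
    3 gray
      4 gray
        9 gray
          10 gray
            10→2: 2 black — skip
            11 gray
            11 black
          10 black
          8 gray
            8→2: 2 black — skip
          8 black
          9→11: 11 black — skip
        9 black
      4 black
      1 gray
        1→6: 6 is gray → back edge
First back edge: 1 → 6.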